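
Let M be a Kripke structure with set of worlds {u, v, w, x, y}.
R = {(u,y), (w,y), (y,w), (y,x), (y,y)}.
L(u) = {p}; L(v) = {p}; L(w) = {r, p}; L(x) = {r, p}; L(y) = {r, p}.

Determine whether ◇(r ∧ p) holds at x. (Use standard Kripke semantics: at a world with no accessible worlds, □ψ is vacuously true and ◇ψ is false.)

At x: no accessible worlds, so ◇(r ∧ p) is false.

No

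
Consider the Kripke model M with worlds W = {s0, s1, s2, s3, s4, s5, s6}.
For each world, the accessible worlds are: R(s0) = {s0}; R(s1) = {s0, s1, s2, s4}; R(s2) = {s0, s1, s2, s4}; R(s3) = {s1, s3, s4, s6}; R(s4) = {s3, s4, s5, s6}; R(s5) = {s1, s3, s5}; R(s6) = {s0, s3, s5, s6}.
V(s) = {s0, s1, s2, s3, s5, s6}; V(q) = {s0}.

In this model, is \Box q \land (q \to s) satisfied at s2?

Recall that \Box ψ holds at a world iff ψ holds at every accessible world, and \Diamond ψ holds iff ψ holds at some accessible world.
At s2: \Box q is false, q \to s is true, so \Box q \land (q \to s) is false.
  At s2: \Box q requires q at every successor {s0, s1, s2, s4}.
    q fails at s1, so \Box q is false at s2.

No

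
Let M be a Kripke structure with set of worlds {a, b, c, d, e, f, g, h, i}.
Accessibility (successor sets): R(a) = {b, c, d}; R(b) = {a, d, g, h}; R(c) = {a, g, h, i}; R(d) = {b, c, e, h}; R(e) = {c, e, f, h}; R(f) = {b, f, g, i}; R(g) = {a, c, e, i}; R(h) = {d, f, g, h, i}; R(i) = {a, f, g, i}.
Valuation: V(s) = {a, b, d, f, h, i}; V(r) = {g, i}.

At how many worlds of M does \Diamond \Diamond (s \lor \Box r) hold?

Recall that \Box ψ holds at a world iff ψ holds at every accessible world, and \Diamond ψ holds iff ψ holds at some accessible world.
Let φ = \Diamond \Diamond (s \lor \Box r). Evaluate φ at each world:
  a (successors {b, c, d}): φ is true.
  b (successors {a, d, g, h}): φ is true.
  c (successors {a, g, h, i}): φ is true.
  d (successors {b, c, e, h}): φ is true.
  e (successors {c, e, f, h}): φ is true.
  f (successors {b, f, g, i}): φ is true.
  g (successors {a, c, e, i}): φ is true.
  h (successors {d, f, g, h, i}): φ is true.
  i (successors {a, f, g, i}): φ is true.
For instance, at d:
  At d: \Diamond \Diamond (s \lor \Box r) requires \Diamond (s \lor \Box r) at some successor in {b, c, e, h}.
    \Diamond (s \lor \Box r) holds at b, so \Diamond \Diamond (s \lor \Box r) is true at d.
      At b: \Diamond (s \lor \Box r) requires s \lor \Box r at some successor in {a, d, g, h}.
        s \lor \Box r holds at a, so \Diamond (s \lor \Box r) is true at b.
Satisfying worlds: {a, b, c, d, e, f, g, h, i}

9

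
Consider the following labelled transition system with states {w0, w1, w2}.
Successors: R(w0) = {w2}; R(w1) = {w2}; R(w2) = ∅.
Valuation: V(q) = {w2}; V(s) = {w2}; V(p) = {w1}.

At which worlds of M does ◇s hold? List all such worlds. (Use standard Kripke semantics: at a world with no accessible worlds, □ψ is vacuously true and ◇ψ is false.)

Let φ = ◇s. Evaluate φ at each world:
  w0 (successors {w2}): φ is true.
  w1 (successors {w2}): φ is true.
  w2 (successors ∅): φ is false.
For instance, at w1:
  At w1: ◇s requires s at some successor in {w2}.
    s holds at w2, so ◇s is true at w1.
Satisfying worlds: {w0, w1}

w0, w1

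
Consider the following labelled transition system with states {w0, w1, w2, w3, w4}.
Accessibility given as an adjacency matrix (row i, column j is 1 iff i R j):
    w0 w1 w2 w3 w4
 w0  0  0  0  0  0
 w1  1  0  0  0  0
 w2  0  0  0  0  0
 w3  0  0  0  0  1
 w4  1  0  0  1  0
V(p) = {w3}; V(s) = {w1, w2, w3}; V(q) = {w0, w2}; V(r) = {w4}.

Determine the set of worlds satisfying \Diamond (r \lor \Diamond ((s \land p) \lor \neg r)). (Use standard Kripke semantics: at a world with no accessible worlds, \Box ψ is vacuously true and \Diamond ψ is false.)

w3

Recall that \Diamond ψ holds at a world iff ψ holds at some accessible world.
Let φ = \Diamond (r \lor \Diamond ((s \land p) \lor \neg r)). Evaluate φ at each world:
  w0 (successors ∅): φ is false.
  w1 (successors {w0}): φ is false.
  w2 (successors ∅): φ is false.
  w3 (successors {w4}): φ is true.
  w4 (successors {w0, w3}): φ is false.
For instance, at w4:
  At w4: \Diamond (r \lor \Diamond ((s \land p) \lor \neg r)) requires r \lor \Diamond ((s \land p) \lor \neg r) at some successor in {w0, w3}.
    At w0: r \lor \Diamond ((s \land p) \lor \neg r) is false.
    At w3: r \lor \Diamond ((s \land p) \lor \neg r) is false.
  So \Diamond (r \lor \Diamond ((s \land p) \lor \neg r)) is false at w4.
Satisfying worlds: {w3}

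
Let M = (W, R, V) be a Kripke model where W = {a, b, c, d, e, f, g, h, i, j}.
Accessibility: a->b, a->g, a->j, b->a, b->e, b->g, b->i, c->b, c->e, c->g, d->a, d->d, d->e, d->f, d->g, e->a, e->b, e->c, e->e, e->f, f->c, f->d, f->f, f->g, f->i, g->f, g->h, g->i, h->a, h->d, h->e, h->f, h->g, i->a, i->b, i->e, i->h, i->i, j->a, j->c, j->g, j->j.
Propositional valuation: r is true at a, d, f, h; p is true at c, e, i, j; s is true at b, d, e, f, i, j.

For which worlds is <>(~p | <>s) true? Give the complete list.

Let φ = <>(~p | <>s). Evaluate φ at each world:
  a (successors {b, g, j}): φ is true.
  b (successors {a, e, g, i}): φ is true.
  c (successors {b, e, g}): φ is true.
  d (successors {a, d, e, f, g}): φ is true.
  e (successors {a, b, c, e, f}): φ is true.
  f (successors {c, d, f, g, i}): φ is true.
  g (successors {f, h, i}): φ is true.
  h (successors {a, d, e, f, g}): φ is true.
  i (successors {a, b, e, h, i}): φ is true.
  j (successors {a, c, g, j}): φ is true.
For instance, at e:
  At e: <>(~p | <>s) requires ~p | <>s at some successor in {a, b, c, e, f}.
    ~p | <>s holds at a, so <>(~p | <>s) is true at e.
      At a: ~p is true, <>s is true, so ~p | <>s is true.
Satisfying worlds: {a, b, c, d, e, f, g, h, i, j}

a, b, c, d, e, f, g, h, i, j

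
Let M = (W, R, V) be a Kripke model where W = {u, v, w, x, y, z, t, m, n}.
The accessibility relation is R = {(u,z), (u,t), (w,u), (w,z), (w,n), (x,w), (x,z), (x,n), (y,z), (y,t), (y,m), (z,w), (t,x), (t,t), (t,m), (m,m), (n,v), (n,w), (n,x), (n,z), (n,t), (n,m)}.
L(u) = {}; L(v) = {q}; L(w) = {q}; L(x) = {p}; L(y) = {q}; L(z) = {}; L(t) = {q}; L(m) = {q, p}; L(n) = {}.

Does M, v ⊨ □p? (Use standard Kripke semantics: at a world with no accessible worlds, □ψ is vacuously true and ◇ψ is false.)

Recall that □ψ holds at a world iff ψ holds at every accessible world, and ◇ψ holds iff ψ holds at some accessible world.
At v: no accessible worlds, so □p holds vacuously.

Yes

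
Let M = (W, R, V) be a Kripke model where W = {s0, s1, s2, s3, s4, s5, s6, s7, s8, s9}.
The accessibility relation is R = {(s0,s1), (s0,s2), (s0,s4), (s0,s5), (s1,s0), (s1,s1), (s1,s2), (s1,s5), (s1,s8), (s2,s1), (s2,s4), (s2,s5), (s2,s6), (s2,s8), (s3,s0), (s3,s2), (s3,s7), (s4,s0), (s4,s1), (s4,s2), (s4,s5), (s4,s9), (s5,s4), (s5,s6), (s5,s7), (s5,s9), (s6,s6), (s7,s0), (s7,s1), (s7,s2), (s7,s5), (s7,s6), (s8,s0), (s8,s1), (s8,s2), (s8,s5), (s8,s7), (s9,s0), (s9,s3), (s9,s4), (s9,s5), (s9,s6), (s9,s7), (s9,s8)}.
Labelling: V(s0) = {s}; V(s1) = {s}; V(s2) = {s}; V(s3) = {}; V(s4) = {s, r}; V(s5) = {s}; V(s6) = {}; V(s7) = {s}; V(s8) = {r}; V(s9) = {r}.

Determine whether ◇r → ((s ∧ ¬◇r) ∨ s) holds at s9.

No

At s9: ◇r is true, (s ∧ ¬◇r) ∨ s is false, so ◇r → ((s ∧ ¬◇r) ∨ s) is false.
  At s9: ◇r requires r at some successor in {s0, s3, s4, s5, s6, s7, s8}.
    r holds at s4, so ◇r is true at s9.
  At s9: s ∧ ¬◇r is false, s is false, so (s ∧ ¬◇r) ∨ s is false.
    At s9: s is false, ¬◇r is false, so s ∧ ¬◇r is false.
      At s9: ◇r is true, so ¬◇r is false.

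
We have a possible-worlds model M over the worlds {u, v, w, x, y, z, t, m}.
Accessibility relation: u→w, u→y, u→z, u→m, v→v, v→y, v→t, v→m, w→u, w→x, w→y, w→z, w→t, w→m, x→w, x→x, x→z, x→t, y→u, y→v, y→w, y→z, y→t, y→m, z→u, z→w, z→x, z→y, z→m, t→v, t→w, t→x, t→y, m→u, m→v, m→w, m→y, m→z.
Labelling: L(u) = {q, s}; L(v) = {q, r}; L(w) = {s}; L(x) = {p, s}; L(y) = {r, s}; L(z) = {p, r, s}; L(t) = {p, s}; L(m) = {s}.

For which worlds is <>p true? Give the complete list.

Recall that <>ψ holds at a world iff ψ holds at some accessible world.
Let φ = <>p. Evaluate φ at each world:
  u (successors {w, y, z, m}): φ is true.
  v (successors {v, y, t, m}): φ is true.
  w (successors {u, x, y, z, t, m}): φ is true.
  x (successors {w, x, z, t}): φ is true.
  y (successors {u, v, w, z, t, m}): φ is true.
  z (successors {u, w, x, y, m}): φ is true.
  t (successors {v, w, x, y}): φ is true.
  m (successors {u, v, w, y, z}): φ is true.
For instance, at x:
  At x: <>p requires p at some successor in {w, x, z, t}.
    p holds at x, so <>p is true at x.
Satisfying worlds: {u, v, w, x, y, z, t, m}

u, v, w, x, y, z, t, m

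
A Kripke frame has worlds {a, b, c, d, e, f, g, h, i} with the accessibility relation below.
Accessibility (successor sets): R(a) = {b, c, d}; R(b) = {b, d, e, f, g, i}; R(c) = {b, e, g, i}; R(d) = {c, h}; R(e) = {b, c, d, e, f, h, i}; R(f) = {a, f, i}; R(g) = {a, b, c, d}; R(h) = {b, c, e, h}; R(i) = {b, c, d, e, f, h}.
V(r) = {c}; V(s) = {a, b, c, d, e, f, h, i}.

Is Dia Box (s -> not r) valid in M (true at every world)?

Yes

Let φ = Dia Box (s -> not r). Evaluate φ at each world:
  a (successors {b, c, d}): φ is true.
  b (successors {b, d, e, f, g, i}): φ is true.
  c (successors {b, e, g, i}): φ is true.
  d (successors {c, h}): φ is true.
  e (successors {b, c, d, e, f, h, i}): φ is true.
  f (successors {a, f, i}): φ is true.
  g (successors {a, b, c, d}): φ is true.
  h (successors {b, c, e, h}): φ is true.
  i (successors {b, c, d, e, f, h}): φ is true.
For instance, at c:
  At c: Dia Box (s -> not r) requires Box (s -> not r) at some successor in {b, e, g, i}.
    Box (s -> not r) holds at b, so Dia Box (s -> not r) is true at c.
      At b: Box (s -> not r) requires s -> not r at every successor {b, d, e, f, g, i}.
        At b: s -> not r is true.
        At d: s -> not r is true.
        At e: s -> not r is true.
        At f: s -> not r is true.
        At g: s -> not r is true.
        At i: s -> not r is true.
      So Box (s -> not r) is true at b.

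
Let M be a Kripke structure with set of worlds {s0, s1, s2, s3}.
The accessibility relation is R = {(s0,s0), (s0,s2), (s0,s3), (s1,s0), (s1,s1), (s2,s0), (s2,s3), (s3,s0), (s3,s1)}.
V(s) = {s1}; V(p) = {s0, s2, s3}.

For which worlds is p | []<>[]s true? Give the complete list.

s0, s2, s3

Let φ = p | []<>[]s. Evaluate φ at each world:
  s0 (successors {s0, s2, s3}): φ is true.
  s1 (successors {s0, s1}): φ is false.
  s2 (successors {s0, s3}): φ is true.
  s3 (successors {s0, s1}): φ is true.
For instance, at s3:
  At s3: p is true, []<>[]s is false, so p | []<>[]s is true.
    At s3: []<>[]s requires <>[]s at every successor {s0, s1}.
      <>[]s fails at s0, so []<>[]s is false at s3.
Satisfying worlds: {s0, s2, s3}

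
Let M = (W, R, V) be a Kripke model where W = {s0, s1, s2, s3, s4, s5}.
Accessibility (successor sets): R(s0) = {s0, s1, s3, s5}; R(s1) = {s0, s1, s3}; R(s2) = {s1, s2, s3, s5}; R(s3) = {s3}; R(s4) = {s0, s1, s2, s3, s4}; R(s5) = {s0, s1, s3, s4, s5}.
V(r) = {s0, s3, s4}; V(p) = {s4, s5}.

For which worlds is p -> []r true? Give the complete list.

s0, s1, s2, s3

Let φ = p -> []r. Evaluate φ at each world:
  s0 (successors {s0, s1, s3, s5}): φ is true.
  s1 (successors {s0, s1, s3}): φ is true.
  s2 (successors {s1, s2, s3, s5}): φ is true.
  s3 (successors {s3}): φ is true.
  s4 (successors {s0, s1, s2, s3, s4}): φ is false.
  s5 (successors {s0, s1, s3, s4, s5}): φ is false.
For instance, at s1:
  At s1: p is false, []r is false, so p -> []r is true.
    At s1: []r requires r at every successor {s0, s1, s3}.
      r fails at s1, so []r is false at s1.
Satisfying worlds: {s0, s1, s2, s3}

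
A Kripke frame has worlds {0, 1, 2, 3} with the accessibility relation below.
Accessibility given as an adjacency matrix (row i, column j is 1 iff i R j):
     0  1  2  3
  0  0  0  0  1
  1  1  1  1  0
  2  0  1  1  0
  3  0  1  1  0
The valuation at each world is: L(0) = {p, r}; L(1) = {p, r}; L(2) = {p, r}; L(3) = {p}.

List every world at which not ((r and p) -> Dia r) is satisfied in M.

Let φ = not ((r and p) -> Dia r). Evaluate φ at each world:
  0 (successors {3}): φ is true.
  1 (successors {0, 1, 2}): φ is false.
  2 (successors {1, 2}): φ is false.
  3 (successors {1, 2}): φ is false.
For instance, at 3:
  At 3: (r and p) -> Dia r is true, so not ((r and p) -> Dia r) is false.
    At 3: r and p is false, Dia r is true, so (r and p) -> Dia r is true.
      At 3: Dia r requires r at some successor in {1, 2}.
        r holds at 1, so Dia r is true at 3.
Satisfying worlds: {0}

0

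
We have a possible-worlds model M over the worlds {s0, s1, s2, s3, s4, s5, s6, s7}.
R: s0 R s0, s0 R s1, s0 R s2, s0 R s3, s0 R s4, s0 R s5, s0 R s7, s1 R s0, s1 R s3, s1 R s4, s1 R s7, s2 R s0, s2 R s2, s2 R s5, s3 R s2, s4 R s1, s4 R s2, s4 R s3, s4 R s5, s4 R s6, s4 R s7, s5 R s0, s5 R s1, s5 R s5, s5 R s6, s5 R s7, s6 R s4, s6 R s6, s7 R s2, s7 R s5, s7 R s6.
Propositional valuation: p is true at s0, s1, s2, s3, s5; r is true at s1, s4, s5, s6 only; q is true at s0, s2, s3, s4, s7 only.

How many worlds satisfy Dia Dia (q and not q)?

0

Let φ = Dia Dia (q and not q). Evaluate φ at each world:
  s0 (successors {s0, s1, s2, s3, s4, s5, s7}): φ is false.
  s1 (successors {s0, s3, s4, s7}): φ is false.
  s2 (successors {s0, s2, s5}): φ is false.
  s3 (successors {s2}): φ is false.
  s4 (successors {s1, s2, s3, s5, s6, s7}): φ is false.
  s5 (successors {s0, s1, s5, s6, s7}): φ is false.
  s6 (successors {s4, s6}): φ is false.
  s7 (successors {s2, s5, s6}): φ is false.
For instance, at s3:
  At s3: Dia Dia (q and not q) requires Dia (q and not q) at some successor in {s2}.
    At s2: Dia (q and not q) is false.
  So Dia Dia (q and not q) is false at s3.
Satisfying worlds: none.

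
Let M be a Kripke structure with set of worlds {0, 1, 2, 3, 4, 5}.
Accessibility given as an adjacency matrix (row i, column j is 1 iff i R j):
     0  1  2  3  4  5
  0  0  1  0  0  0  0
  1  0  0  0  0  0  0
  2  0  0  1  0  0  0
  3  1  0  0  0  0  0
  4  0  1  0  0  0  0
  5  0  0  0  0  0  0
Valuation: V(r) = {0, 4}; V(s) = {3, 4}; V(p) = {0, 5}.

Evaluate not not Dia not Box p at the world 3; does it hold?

Recall that Box ψ holds at a world iff ψ holds at every accessible world, and Dia ψ holds iff ψ holds at some accessible world.
At 3: not Dia not Box p is false, so not not Dia not Box p is true.
  At 3: Dia not Box p is true, so not Dia not Box p is false.
    At 3: Dia not Box p requires not Box p at some successor in {0}.
      not Box p holds at 0, so Dia not Box p is true at 3.

Yes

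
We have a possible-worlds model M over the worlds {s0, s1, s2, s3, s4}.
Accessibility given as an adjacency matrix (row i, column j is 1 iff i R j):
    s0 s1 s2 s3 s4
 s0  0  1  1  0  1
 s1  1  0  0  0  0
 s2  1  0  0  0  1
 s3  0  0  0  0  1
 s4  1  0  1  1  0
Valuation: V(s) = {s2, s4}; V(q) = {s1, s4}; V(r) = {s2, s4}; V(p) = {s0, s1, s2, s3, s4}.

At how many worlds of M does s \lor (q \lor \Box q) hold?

4

Let φ = s \lor (q \lor \Box q). Evaluate φ at each world:
  s0 (successors {s1, s2, s4}): φ is false.
  s1 (successors {s0}): φ is true.
  s2 (successors {s0, s4}): φ is true.
  s3 (successors {s4}): φ is true.
  s4 (successors {s0, s2, s3}): φ is true.
For instance, at s4:
  At s4: s is true, q \lor \Box q is true, so s \lor (q \lor \Box q) is true.
    At s4: q is true, \Box q is false, so q \lor \Box q is true.
      At s4: \Box q requires q at every successor {s0, s2, s3}.
        q fails at s0, so \Box q is false at s4.
Satisfying worlds: {s1, s2, s3, s4}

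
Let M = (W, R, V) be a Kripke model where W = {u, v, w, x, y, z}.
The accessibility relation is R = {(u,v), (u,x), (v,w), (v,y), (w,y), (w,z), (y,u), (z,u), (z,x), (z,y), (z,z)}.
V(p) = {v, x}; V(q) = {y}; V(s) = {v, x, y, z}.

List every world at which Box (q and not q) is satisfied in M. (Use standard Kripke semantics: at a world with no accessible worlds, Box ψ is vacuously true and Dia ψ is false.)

x

Let φ = Box (q and not q). Evaluate φ at each world:
  u (successors {v, x}): φ is false.
  v (successors {w, y}): φ is false.
  w (successors {y, z}): φ is false.
  x (successors ∅): φ is true.
  y (successors {u}): φ is false.
  z (successors {u, x, y, z}): φ is false.
For instance, at v:
  At v: Box (q and not q) requires q and not q at every successor {w, y}.
    q and not q fails at w, so Box (q and not q) is false at v.
Satisfying worlds: {x}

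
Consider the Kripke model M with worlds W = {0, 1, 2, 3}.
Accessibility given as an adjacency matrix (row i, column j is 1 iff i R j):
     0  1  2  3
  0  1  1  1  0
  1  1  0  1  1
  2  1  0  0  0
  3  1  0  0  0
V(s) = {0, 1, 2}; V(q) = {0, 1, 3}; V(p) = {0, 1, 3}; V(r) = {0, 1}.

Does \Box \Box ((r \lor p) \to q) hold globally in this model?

Yes

Recall that \Box ψ holds at a world iff ψ holds at every accessible world, and \Diamond ψ holds iff ψ holds at some accessible world.
Let φ = \Box \Box ((r \lor p) \to q). Evaluate φ at each world:
  0 (successors {0, 1, 2}): φ is true.
  1 (successors {0, 2, 3}): φ is true.
  2 (successors {0}): φ is true.
  3 (successors {0}): φ is true.
For instance, at 3:
  At 3: \Box \Box ((r \lor p) \to q) requires \Box ((r \lor p) \to q) at every successor {0}.
      At 0: \Box ((r \lor p) \to q) requires (r \lor p) \to q at every successor {0, 1, 2}.
        At 0: (r \lor p) \to q is true.
        At 1: (r \lor p) \to q is true.
        At 2: (r \lor p) \to q is true.
      So \Box ((r \lor p) \to q) is true at 0.
  So \Box \Box ((r \lor p) \to q) is true at 3.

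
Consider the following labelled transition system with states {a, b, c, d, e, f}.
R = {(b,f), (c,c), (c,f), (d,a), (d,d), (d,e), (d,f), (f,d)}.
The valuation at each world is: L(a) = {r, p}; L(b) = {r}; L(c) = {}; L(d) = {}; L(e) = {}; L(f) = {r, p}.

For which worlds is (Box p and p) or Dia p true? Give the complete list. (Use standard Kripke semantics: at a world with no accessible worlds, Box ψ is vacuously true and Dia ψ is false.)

Recall that Box ψ holds at a world iff ψ holds at every accessible world, and Dia ψ holds iff ψ holds at some accessible world.
Let φ = (Box p and p) or Dia p. Evaluate φ at each world:
  a (successors ∅): φ is true.
  b (successors {f}): φ is true.
  c (successors {c, f}): φ is true.
  d (successors {a, d, e, f}): φ is true.
  e (successors ∅): φ is false.
  f (successors {d}): φ is false.
For instance, at f:
  At f: Box p and p is false, Dia p is false, so (Box p and p) or Dia p is false.
    At f: Box p is false, p is true, so Box p and p is false.
      At f: Box p requires p at every successor {d}.
        p fails at d, so Box p is false at f.
    At f: Dia p requires p at some successor in {d}.
      At d: p is false.
    So Dia p is false at f.
Satisfying worlds: {a, b, c, d}

a, b, c, d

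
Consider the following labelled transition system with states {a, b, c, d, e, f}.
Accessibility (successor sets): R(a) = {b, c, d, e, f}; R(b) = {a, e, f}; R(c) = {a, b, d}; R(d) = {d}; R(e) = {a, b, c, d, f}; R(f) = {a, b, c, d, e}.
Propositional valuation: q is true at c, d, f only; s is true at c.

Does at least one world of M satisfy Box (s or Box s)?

No

Recall that Box ψ holds at a world iff ψ holds at every accessible world, and Dia ψ holds iff ψ holds at some accessible world.
Let φ = Box (s or Box s). Evaluate φ at each world:
  a (successors {b, c, d, e, f}): φ is false.
  b (successors {a, e, f}): φ is false.
  c (successors {a, b, d}): φ is false.
  d (successors {d}): φ is false.
  e (successors {a, b, c, d, f}): φ is false.
  f (successors {a, b, c, d, e}): φ is false.
For instance, at a:
  At a: Box (s or Box s) requires s or Box s at every successor {b, c, d, e, f}.
    s or Box s fails at b, so Box (s or Box s) is false at a.
      At b: s is false, Box s is false, so s or Box s is false.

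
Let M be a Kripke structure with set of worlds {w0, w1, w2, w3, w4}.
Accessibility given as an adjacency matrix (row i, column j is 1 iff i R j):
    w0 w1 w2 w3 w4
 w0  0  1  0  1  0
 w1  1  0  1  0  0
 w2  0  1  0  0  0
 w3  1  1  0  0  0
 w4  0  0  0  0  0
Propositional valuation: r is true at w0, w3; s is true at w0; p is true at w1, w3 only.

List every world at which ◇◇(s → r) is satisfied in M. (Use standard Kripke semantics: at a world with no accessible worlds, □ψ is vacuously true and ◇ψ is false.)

Let φ = ◇◇(s → r). Evaluate φ at each world:
  w0 (successors {w1, w3}): φ is true.
  w1 (successors {w0, w2}): φ is true.
  w2 (successors {w1}): φ is true.
  w3 (successors {w0, w1}): φ is true.
  w4 (successors ∅): φ is false.
For instance, at w1:
  At w1: ◇◇(s → r) requires ◇(s → r) at some successor in {w0, w2}.
    ◇(s → r) holds at w0, so ◇◇(s → r) is true at w1.
      At w0: ◇(s → r) requires s → r at some successor in {w1, w3}.
        s → r holds at w1, so ◇(s → r) is true at w0.
Satisfying worlds: {w0, w1, w2, w3}

w0, w1, w2, w3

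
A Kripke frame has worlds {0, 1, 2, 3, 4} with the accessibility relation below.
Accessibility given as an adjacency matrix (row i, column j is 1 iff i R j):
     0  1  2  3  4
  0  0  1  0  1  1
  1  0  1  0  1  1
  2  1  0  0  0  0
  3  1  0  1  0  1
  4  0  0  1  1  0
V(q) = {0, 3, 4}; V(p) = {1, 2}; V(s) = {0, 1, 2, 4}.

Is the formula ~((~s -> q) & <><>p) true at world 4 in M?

Recall that <>ψ holds at a world iff ψ holds at some accessible world.
At 4: (~s -> q) & <><>p is true, so ~((~s -> q) & <><>p) is false.
  At 4: ~s -> q is true, <><>p is true, so (~s -> q) & <><>p is true.
    At 4: <><>p requires <>p at some successor in {2, 3}.
      <>p holds at 3, so <><>p is true at 4.

No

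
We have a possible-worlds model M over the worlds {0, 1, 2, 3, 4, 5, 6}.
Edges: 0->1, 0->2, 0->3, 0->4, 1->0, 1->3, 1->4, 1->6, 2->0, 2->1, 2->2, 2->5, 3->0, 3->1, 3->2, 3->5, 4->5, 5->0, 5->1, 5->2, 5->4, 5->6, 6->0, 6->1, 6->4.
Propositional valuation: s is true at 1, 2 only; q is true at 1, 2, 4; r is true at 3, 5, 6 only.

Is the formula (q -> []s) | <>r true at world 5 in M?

At 5: q -> []s is true, <>r is true, so (q -> []s) | <>r is true.
  At 5: q is false, []s is false, so q -> []s is true.
    At 5: []s requires s at every successor {0, 1, 2, 4, 6}.
      s fails at 0, so []s is false at 5.
  At 5: <>r requires r at some successor in {0, 1, 2, 4, 6}.
    r holds at 6, so <>r is true at 5.

Yes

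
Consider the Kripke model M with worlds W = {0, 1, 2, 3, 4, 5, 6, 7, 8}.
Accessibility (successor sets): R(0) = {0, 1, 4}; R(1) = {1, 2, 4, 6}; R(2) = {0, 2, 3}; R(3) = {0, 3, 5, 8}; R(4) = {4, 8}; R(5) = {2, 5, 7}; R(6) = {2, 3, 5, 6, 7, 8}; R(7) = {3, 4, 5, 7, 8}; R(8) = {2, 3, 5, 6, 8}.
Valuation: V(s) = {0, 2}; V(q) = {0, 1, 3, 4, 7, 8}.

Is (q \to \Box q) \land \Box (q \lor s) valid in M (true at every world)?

Let φ = (q \to \Box q) \land \Box (q \lor s). Evaluate φ at each world:
  0 (successors {0, 1, 4}): φ is true.
  1 (successors {1, 2, 4, 6}): φ is false.
  2 (successors {0, 2, 3}): φ is true.
  3 (successors {0, 3, 5, 8}): φ is false.
  4 (successors {4, 8}): φ is true.
  5 (successors {2, 5, 7}): φ is false.
  6 (successors {2, 3, 5, 6, 7, 8}): φ is false.
  7 (successors {3, 4, 5, 7, 8}): φ is false.
  8 (successors {2, 3, 5, 6, 8}): φ is false.
Detail at 1 (counterexample):
  At 1: q \to \Box q is false, \Box (q \lor s) is false, so (q \to \Box q) \land \Box (q \lor s) is false.
    At 1: q is true, \Box q is false, so q \to \Box q is false.
      At 1: \Box q requires q at every successor {1, 2, 4, 6}.
        q fails at 2, so \Box q is false at 1.
    At 1: \Box (q \lor s) requires q \lor s at every successor {1, 2, 4, 6}.
      q \lor s fails at 6, so \Box (q \lor s) is false at 1.

No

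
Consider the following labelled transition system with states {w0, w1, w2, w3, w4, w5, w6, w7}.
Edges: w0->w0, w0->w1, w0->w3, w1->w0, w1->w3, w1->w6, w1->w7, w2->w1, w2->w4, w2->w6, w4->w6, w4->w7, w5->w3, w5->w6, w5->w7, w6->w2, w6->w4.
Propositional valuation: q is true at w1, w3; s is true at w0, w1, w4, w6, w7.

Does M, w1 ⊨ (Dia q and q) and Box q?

Recall that Box ψ holds at a world iff ψ holds at every accessible world, and Dia ψ holds iff ψ holds at some accessible world.
At w1: Dia q and q is true, Box q is false, so (Dia q and q) and Box q is false.
  At w1: Dia q is true, q is true, so Dia q and q is true.
    At w1: Dia q requires q at some successor in {w0, w3, w6, w7}.
      q holds at w3, so Dia q is true at w1.
  At w1: Box q requires q at every successor {w0, w3, w6, w7}.
    q fails at w0, so Box q is false at w1.

No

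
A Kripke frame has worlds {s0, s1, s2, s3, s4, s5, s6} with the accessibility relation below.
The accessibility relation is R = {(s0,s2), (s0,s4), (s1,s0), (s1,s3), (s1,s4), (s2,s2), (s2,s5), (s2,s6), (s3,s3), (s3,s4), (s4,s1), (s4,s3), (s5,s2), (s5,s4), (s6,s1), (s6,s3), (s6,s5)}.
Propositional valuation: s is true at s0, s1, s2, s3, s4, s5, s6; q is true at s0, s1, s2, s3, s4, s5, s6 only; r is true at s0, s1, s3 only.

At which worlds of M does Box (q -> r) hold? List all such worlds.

s4

Let φ = Box (q -> r). Evaluate φ at each world:
  s0 (successors {s2, s4}): φ is false.
  s1 (successors {s0, s3, s4}): φ is false.
  s2 (successors {s2, s5, s6}): φ is false.
  s3 (successors {s3, s4}): φ is false.
  s4 (successors {s1, s3}): φ is true.
  s5 (successors {s2, s4}): φ is false.
  s6 (successors {s1, s3, s5}): φ is false.
For instance, at s0:
  At s0: Box (q -> r) requires q -> r at every successor {s2, s4}.
    q -> r fails at s2, so Box (q -> r) is false at s0.
Satisfying worlds: {s4}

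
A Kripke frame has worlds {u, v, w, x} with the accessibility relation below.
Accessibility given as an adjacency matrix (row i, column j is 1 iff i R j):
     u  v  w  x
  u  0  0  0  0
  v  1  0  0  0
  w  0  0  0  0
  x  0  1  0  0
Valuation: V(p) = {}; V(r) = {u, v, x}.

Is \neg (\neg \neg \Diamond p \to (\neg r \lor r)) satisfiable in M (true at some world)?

No

Let φ = \neg (\neg \neg \Diamond p \to (\neg r \lor r)). Evaluate φ at each world:
  u (successors ∅): φ is false.
  v (successors {u}): φ is false.
  w (successors ∅): φ is false.
  x (successors {v}): φ is false.
For instance, at v:
  At v: \neg \neg \Diamond p \to (\neg r \lor r) is true, so \neg (\neg \neg \Diamond p \to (\neg r \lor r)) is false.
    At v: \neg \neg \Diamond p is false, \neg r \lor r is true, so \neg \neg \Diamond p \to (\neg r \lor r) is true.
      At v: \neg \Diamond p is true, so \neg \neg \Diamond p is false.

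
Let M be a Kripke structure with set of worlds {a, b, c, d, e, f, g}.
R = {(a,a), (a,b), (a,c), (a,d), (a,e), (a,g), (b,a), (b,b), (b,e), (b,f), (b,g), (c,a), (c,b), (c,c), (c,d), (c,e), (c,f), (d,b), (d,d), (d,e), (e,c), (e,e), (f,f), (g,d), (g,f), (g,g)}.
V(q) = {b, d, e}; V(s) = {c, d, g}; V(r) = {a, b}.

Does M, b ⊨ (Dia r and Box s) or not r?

At b: Dia r and Box s is false, not r is false, so (Dia r and Box s) or not r is false.
  At b: Dia r is true, Box s is false, so Dia r and Box s is false.
    At b: Dia r requires r at some successor in {a, b, e, f, g}.
      r holds at a, so Dia r is true at b.
    At b: Box s requires s at every successor {a, b, e, f, g}.
      s fails at a, so Box s is false at b.

No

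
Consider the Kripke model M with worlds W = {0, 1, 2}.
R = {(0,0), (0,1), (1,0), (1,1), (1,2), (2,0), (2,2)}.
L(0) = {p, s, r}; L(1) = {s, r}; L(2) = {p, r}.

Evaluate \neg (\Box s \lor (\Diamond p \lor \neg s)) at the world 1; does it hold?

At 1: \Box s \lor (\Diamond p \lor \neg s) is true, so \neg (\Box s \lor (\Diamond p \lor \neg s)) is false.
  At 1: \Box s is false, \Diamond p \lor \neg s is true, so \Box s \lor (\Diamond p \lor \neg s) is true.
    At 1: \Box s requires s at every successor {0, 1, 2}.
      s fails at 2, so \Box s is false at 1.
    At 1: \Diamond p is true, \neg s is false, so \Diamond p \lor \neg s is true.
      At 1: \Diamond p requires p at some successor in {0, 1, 2}.
        p holds at 0, so \Diamond p is true at 1.

No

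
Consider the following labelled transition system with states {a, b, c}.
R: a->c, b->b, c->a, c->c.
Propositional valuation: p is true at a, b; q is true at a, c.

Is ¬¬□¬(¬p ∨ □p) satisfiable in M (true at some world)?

Recall that □ψ holds at a world iff ψ holds at every accessible world, and ◇ψ holds iff ψ holds at some accessible world.
Let φ = ¬¬□¬(¬p ∨ □p). Evaluate φ at each world:
  a (successors {c}): φ is false.
  b (successors {b}): φ is false.
  c (successors {a, c}): φ is false.
For instance, at b:
  At b: ¬□¬(¬p ∨ □p) is true, so ¬¬□¬(¬p ∨ □p) is false.
    At b: □¬(¬p ∨ □p) is false, so ¬□¬(¬p ∨ □p) is true.
      At b: □¬(¬p ∨ □p) requires ¬(¬p ∨ □p) at every successor {b}.
        ¬(¬p ∨ □p) fails at b, so □¬(¬p ∨ □p) is false at b.

No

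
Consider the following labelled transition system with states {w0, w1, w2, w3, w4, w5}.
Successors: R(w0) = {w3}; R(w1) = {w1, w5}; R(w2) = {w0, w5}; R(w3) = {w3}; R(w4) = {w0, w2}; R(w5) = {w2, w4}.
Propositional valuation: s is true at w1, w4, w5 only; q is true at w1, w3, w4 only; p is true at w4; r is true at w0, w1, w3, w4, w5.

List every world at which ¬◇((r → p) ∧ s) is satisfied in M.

w0, w1, w2, w3, w4

Let φ = ¬◇((r → p) ∧ s). Evaluate φ at each world:
  w0 (successors {w3}): φ is true.
  w1 (successors {w1, w5}): φ is true.
  w2 (successors {w0, w5}): φ is true.
  w3 (successors {w3}): φ is true.
  w4 (successors {w0, w2}): φ is true.
  w5 (successors {w2, w4}): φ is false.
For instance, at w2:
  At w2: ◇((r → p) ∧ s) is false, so ¬◇((r → p) ∧ s) is true.
    At w2: ◇((r → p) ∧ s) requires (r → p) ∧ s at some successor in {w0, w5}.
      At w0: (r → p) ∧ s is false.
      At w5: (r → p) ∧ s is false.
    So ◇((r → p) ∧ s) is false at w2.
Satisfying worlds: {w0, w1, w2, w3, w4}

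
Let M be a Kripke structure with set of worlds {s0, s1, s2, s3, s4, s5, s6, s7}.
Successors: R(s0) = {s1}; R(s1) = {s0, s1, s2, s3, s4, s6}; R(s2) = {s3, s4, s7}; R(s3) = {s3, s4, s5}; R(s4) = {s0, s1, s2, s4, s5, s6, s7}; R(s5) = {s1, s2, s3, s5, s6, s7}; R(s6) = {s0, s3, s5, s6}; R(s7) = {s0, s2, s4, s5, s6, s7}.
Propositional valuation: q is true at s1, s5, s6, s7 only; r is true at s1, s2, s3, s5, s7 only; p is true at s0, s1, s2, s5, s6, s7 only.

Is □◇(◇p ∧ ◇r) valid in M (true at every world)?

Let φ = □◇(◇p ∧ ◇r). Evaluate φ at each world:
  s0 (successors {s1}): φ is true.
  s1 (successors {s0, s1, s2, s3, s4, s6}): φ is true.
  s2 (successors {s3, s4, s7}): φ is true.
  s3 (successors {s3, s4, s5}): φ is true.
  s4 (successors {s0, s1, s2, s4, s5, s6, s7}): φ is true.
  s5 (successors {s1, s2, s3, s5, s6, s7}): φ is true.
  s6 (successors {s0, s3, s5, s6}): φ is true.
  s7 (successors {s0, s2, s4, s5, s6, s7}): φ is true.
For instance, at s4:
  At s4: □◇(◇p ∧ ◇r) requires ◇(◇p ∧ ◇r) at every successor {s0, s1, s2, s4, s5, s6, s7}.
    At s0: ◇(◇p ∧ ◇r) is true.
    At s1: ◇(◇p ∧ ◇r) is true.
    At s2: ◇(◇p ∧ ◇r) is true.
    At s4: ◇(◇p ∧ ◇r) is true.
    At s5: ◇(◇p ∧ ◇r) is true.
    At s6: ◇(◇p ∧ ◇r) is true.
    At s7: ◇(◇p ∧ ◇r) is true.
  So □◇(◇p ∧ ◇r) is true at s4.

Yes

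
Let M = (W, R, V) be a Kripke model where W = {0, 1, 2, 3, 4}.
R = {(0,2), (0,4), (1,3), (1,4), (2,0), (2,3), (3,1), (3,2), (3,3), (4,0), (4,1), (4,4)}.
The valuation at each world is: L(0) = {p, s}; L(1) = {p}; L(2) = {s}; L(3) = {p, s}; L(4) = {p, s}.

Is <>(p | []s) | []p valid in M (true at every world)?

Let φ = <>(p | []s) | []p. Evaluate φ at each world:
  0 (successors {2, 4}): φ is true.
  1 (successors {3, 4}): φ is true.
  2 (successors {0, 3}): φ is true.
  3 (successors {1, 2, 3}): φ is true.
  4 (successors {0, 1, 4}): φ is true.
For instance, at 3:
  At 3: <>(p | []s) is true, []p is false, so <>(p | []s) | []p is true.
    At 3: <>(p | []s) requires p | []s at some successor in {1, 2, 3}.
      p | []s holds at 1, so <>(p | []s) is true at 3.
    At 3: []p requires p at every successor {1, 2, 3}.
      p fails at 2, so []p is false at 3.

Yes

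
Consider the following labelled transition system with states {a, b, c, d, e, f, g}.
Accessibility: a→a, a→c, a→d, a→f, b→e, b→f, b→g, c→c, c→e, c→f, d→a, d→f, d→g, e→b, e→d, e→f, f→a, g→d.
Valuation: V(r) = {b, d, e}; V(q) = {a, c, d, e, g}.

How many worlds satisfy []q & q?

Recall that []ψ holds at a world iff ψ holds at every accessible world, and <>ψ holds iff ψ holds at some accessible world.
Let φ = []q & q. Evaluate φ at each world:
  a (successors {a, c, d, f}): φ is false.
  b (successors {e, f, g}): φ is false.
  c (successors {c, e, f}): φ is false.
  d (successors {a, f, g}): φ is false.
  e (successors {b, d, f}): φ is false.
  f (successors {a}): φ is false.
  g (successors {d}): φ is true.
For instance, at e:
  At e: []q is false, q is true, so []q & q is false.
    At e: []q requires q at every successor {b, d, f}.
      q fails at b, so []q is false at e.
Satisfying worlds: {g}

1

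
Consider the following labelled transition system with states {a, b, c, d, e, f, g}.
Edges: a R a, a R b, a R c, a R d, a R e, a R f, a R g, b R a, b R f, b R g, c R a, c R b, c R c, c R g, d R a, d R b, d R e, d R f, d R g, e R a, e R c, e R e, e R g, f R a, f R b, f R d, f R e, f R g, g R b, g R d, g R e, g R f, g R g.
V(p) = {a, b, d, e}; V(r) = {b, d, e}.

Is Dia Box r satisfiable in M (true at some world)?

Let φ = Dia Box r. Evaluate φ at each world:
  a (successors {a, b, c, d, e, f, g}): φ is false.
  b (successors {a, f, g}): φ is false.
  c (successors {a, b, c, g}): φ is false.
  d (successors {a, b, e, f, g}): φ is false.
  e (successors {a, c, e, g}): φ is false.
  f (successors {a, b, d, e, g}): φ is false.
  g (successors {b, d, e, f, g}): φ is false.
For instance, at c:
  At c: Dia Box r requires Box r at some successor in {a, b, c, g}.
    At a: Box r is false.
    At b: Box r is false.
    At c: Box r is false.
    At g: Box r is false.
  So Dia Box r is false at c.

No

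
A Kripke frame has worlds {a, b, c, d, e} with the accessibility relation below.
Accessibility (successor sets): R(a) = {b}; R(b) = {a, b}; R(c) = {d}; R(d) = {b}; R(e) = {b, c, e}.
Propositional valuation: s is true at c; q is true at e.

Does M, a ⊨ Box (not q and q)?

Recall that Box ψ holds at a world iff ψ holds at every accessible world, and Dia ψ holds iff ψ holds at some accessible world.
At a: Box (not q and q) requires not q and q at every successor {b}.
  not q and q fails at b, so Box (not q and q) is false at a.

No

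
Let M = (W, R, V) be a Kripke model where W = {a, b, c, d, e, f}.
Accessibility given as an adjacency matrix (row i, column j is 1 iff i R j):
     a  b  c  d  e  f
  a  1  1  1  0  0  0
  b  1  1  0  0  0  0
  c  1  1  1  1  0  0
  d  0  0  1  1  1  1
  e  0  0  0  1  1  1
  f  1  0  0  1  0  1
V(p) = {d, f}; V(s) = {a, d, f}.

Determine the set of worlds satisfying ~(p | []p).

a, b, c, e

Recall that []ψ holds at a world iff ψ holds at every accessible world, and <>ψ holds iff ψ holds at some accessible world.
Let φ = ~(p | []p). Evaluate φ at each world:
  a (successors {a, b, c}): φ is true.
  b (successors {a, b}): φ is true.
  c (successors {a, b, c, d}): φ is true.
  d (successors {c, d, e, f}): φ is false.
  e (successors {d, e, f}): φ is true.
  f (successors {a, d, f}): φ is false.
For instance, at d:
  At d: p | []p is true, so ~(p | []p) is false.
    At d: p is true, []p is false, so p | []p is true.
      At d: []p requires p at every successor {c, d, e, f}.
        p fails at c, so []p is false at d.
Satisfying worlds: {a, b, c, e}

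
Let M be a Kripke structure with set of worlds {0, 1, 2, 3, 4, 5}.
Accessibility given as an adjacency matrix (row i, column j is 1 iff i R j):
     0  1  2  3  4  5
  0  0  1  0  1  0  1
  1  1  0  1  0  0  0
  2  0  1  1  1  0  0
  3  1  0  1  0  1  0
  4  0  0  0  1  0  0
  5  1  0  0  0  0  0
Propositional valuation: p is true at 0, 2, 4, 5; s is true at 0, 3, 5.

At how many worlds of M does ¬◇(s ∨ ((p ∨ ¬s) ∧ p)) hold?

Recall that ◇ψ holds at a world iff ψ holds at some accessible world.
Let φ = ¬◇(s ∨ ((p ∨ ¬s) ∧ p)). Evaluate φ at each world:
  0 (successors {1, 3, 5}): φ is false.
  1 (successors {0, 2}): φ is false.
  2 (successors {1, 2, 3}): φ is false.
  3 (successors {0, 2, 4}): φ is false.
  4 (successors {3}): φ is false.
  5 (successors {0}): φ is false.
For instance, at 4:
  At 4: ◇(s ∨ ((p ∨ ¬s) ∧ p)) is true, so ¬◇(s ∨ ((p ∨ ¬s) ∧ p)) is false.
    At 4: ◇(s ∨ ((p ∨ ¬s) ∧ p)) requires s ∨ ((p ∨ ¬s) ∧ p) at some successor in {3}.
      s ∨ ((p ∨ ¬s) ∧ p) holds at 3, so ◇(s ∨ ((p ∨ ¬s) ∧ p)) is true at 4.
Satisfying worlds: none.

0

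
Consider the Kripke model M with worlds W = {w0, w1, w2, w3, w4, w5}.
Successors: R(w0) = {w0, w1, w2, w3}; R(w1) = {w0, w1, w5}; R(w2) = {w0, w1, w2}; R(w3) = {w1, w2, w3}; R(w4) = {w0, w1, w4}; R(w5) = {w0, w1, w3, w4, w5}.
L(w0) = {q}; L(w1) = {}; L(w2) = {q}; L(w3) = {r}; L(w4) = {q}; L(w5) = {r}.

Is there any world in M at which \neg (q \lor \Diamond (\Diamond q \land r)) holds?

Let φ = \neg (q \lor \Diamond (\Diamond q \land r)). Evaluate φ at each world:
  w0 (successors {w0, w1, w2, w3}): φ is false.
  w1 (successors {w0, w1, w5}): φ is false.
  w2 (successors {w0, w1, w2}): φ is false.
  w3 (successors {w1, w2, w3}): φ is false.
  w4 (successors {w0, w1, w4}): φ is false.
  w5 (successors {w0, w1, w3, w4, w5}): φ is false.
For instance, at w2:
  At w2: q \lor \Diamond (\Diamond q \land r) is true, so \neg (q \lor \Diamond (\Diamond q \land r)) is false.
    At w2: q is true, \Diamond (\Diamond q \land r) is false, so q \lor \Diamond (\Diamond q \land r) is true.
      At w2: \Diamond (\Diamond q \land r) requires \Diamond q \land r at some successor in {w0, w1, w2}.
        At w0: \Diamond q \land r is false.
        At w1: \Diamond q \land r is false.
        At w2: \Diamond q \land r is false.
      So \Diamond (\Diamond q \land r) is false at w2.

No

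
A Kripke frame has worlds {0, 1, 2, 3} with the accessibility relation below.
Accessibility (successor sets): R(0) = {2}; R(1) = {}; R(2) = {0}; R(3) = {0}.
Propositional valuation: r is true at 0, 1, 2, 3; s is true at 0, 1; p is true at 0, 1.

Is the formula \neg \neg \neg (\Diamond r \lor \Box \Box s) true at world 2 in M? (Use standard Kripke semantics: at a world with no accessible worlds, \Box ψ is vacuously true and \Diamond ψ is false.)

At 2: \neg \neg (\Diamond r \lor \Box \Box s) is true, so \neg \neg \neg (\Diamond r \lor \Box \Box s) is false.
  At 2: \neg (\Diamond r \lor \Box \Box s) is false, so \neg \neg (\Diamond r \lor \Box \Box s) is true.
    At 2: \Diamond r \lor \Box \Box s is true, so \neg (\Diamond r \lor \Box \Box s) is false.
      At 2: \Diamond r is true, \Box \Box s is false, so \Diamond r \lor \Box \Box s is true.

No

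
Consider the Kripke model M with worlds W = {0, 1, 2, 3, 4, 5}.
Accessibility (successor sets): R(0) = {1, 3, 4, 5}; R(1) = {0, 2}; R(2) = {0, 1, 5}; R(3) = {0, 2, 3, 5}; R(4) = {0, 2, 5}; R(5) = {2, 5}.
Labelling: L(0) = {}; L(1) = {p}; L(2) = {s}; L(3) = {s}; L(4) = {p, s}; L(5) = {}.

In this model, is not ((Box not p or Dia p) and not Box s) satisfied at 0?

No

At 0: (Box not p or Dia p) and not Box s is true, so not ((Box not p or Dia p) and not Box s) is false.
  At 0: Box not p or Dia p is true, not Box s is true, so (Box not p or Dia p) and not Box s is true.
    At 0: Box not p is false, Dia p is true, so Box not p or Dia p is true.
      At 0: Box not p requires not p at every successor {1, 3, 4, 5}.
        not p fails at 1, so Box not p is false at 0.
      At 0: Dia p requires p at some successor in {1, 3, 4, 5}.
        p holds at 1, so Dia p is true at 0.
    At 0: Box s is false, so not Box s is true.
      At 0: Box s requires s at every successor {1, 3, 4, 5}.
        s fails at 1, so Box s is false at 0.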